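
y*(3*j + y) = 3*j*y + y^2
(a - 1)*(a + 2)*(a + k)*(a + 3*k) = a^4 + 4*a^3*k + a^3 + 3*a^2*k^2 + 4*a^2*k - 2*a^2 + 3*a*k^2 - 8*a*k - 6*k^2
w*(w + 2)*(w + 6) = w^3 + 8*w^2 + 12*w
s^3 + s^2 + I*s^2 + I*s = s*(s + 1)*(s + I)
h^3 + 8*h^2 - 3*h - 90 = (h - 3)*(h + 5)*(h + 6)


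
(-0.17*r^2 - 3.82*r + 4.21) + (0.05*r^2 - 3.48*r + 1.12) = -0.12*r^2 - 7.3*r + 5.33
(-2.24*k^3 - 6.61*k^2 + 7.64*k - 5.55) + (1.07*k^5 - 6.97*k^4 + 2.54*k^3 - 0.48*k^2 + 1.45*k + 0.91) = 1.07*k^5 - 6.97*k^4 + 0.3*k^3 - 7.09*k^2 + 9.09*k - 4.64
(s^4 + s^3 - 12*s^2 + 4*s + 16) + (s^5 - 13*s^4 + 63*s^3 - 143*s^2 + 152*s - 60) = s^5 - 12*s^4 + 64*s^3 - 155*s^2 + 156*s - 44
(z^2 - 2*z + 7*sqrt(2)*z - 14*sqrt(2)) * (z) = z^3 - 2*z^2 + 7*sqrt(2)*z^2 - 14*sqrt(2)*z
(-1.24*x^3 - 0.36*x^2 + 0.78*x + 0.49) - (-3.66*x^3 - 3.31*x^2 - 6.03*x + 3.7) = 2.42*x^3 + 2.95*x^2 + 6.81*x - 3.21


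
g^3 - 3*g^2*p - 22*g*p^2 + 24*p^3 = (g - 6*p)*(g - p)*(g + 4*p)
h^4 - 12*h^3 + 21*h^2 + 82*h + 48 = (h - 8)*(h - 6)*(h + 1)^2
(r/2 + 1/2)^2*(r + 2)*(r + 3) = r^4/4 + 7*r^3/4 + 17*r^2/4 + 17*r/4 + 3/2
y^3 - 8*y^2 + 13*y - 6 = (y - 6)*(y - 1)^2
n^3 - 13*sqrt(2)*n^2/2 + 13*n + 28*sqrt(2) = (n - 4*sqrt(2))*(n - 7*sqrt(2)/2)*(n + sqrt(2))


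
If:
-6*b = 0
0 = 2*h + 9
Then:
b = 0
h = -9/2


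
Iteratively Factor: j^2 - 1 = (j + 1)*(j - 1)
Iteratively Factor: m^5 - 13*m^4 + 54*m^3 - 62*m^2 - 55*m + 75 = (m - 1)*(m^4 - 12*m^3 + 42*m^2 - 20*m - 75) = (m - 5)*(m - 1)*(m^3 - 7*m^2 + 7*m + 15) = (m - 5)*(m - 3)*(m - 1)*(m^2 - 4*m - 5) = (m - 5)*(m - 3)*(m - 1)*(m + 1)*(m - 5)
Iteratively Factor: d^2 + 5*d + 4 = (d + 1)*(d + 4)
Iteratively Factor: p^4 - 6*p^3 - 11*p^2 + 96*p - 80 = (p - 4)*(p^3 - 2*p^2 - 19*p + 20) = (p - 5)*(p - 4)*(p^2 + 3*p - 4) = (p - 5)*(p - 4)*(p + 4)*(p - 1)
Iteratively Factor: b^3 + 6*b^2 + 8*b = (b + 4)*(b^2 + 2*b) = b*(b + 4)*(b + 2)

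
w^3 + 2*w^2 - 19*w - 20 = (w - 4)*(w + 1)*(w + 5)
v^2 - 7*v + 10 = (v - 5)*(v - 2)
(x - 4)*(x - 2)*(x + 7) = x^3 + x^2 - 34*x + 56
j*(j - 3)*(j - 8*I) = j^3 - 3*j^2 - 8*I*j^2 + 24*I*j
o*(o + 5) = o^2 + 5*o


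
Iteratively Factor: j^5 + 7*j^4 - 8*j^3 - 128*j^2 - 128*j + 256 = (j + 4)*(j^4 + 3*j^3 - 20*j^2 - 48*j + 64) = (j - 4)*(j + 4)*(j^3 + 7*j^2 + 8*j - 16) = (j - 4)*(j - 1)*(j + 4)*(j^2 + 8*j + 16) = (j - 4)*(j - 1)*(j + 4)^2*(j + 4)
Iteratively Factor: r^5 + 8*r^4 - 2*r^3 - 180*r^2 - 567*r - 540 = (r + 4)*(r^4 + 4*r^3 - 18*r^2 - 108*r - 135) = (r - 5)*(r + 4)*(r^3 + 9*r^2 + 27*r + 27) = (r - 5)*(r + 3)*(r + 4)*(r^2 + 6*r + 9) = (r - 5)*(r + 3)^2*(r + 4)*(r + 3)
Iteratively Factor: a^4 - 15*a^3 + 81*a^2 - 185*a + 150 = (a - 3)*(a^3 - 12*a^2 + 45*a - 50) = (a - 5)*(a - 3)*(a^2 - 7*a + 10) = (a - 5)*(a - 3)*(a - 2)*(a - 5)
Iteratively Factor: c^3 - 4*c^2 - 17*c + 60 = (c - 3)*(c^2 - c - 20) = (c - 3)*(c + 4)*(c - 5)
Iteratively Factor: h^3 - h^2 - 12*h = (h - 4)*(h^2 + 3*h) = h*(h - 4)*(h + 3)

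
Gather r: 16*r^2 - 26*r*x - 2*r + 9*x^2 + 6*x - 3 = 16*r^2 + r*(-26*x - 2) + 9*x^2 + 6*x - 3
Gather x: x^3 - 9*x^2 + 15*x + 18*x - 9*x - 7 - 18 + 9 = x^3 - 9*x^2 + 24*x - 16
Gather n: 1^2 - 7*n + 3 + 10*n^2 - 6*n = 10*n^2 - 13*n + 4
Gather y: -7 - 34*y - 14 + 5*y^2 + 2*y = 5*y^2 - 32*y - 21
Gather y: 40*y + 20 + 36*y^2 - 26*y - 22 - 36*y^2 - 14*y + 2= 0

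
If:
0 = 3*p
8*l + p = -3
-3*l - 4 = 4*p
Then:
No Solution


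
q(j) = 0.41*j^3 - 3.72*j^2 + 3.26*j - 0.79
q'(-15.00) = 391.61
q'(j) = 1.23*j^2 - 7.44*j + 3.26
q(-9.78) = -772.02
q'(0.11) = 2.46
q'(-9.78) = 193.67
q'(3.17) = -7.96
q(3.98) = -20.89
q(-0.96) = -7.71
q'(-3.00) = 36.65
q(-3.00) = -55.12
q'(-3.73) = 48.12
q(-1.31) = -12.37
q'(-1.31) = 15.12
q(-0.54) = -3.70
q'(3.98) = -6.87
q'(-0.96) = 11.54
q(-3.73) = -85.98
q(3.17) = -14.78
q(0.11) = -0.48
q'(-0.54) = 7.64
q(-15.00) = -2270.44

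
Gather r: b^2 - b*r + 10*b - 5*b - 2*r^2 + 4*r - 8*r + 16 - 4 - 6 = b^2 + 5*b - 2*r^2 + r*(-b - 4) + 6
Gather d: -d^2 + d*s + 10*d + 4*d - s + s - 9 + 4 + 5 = -d^2 + d*(s + 14)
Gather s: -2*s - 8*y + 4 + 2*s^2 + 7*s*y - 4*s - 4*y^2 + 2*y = 2*s^2 + s*(7*y - 6) - 4*y^2 - 6*y + 4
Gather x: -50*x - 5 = -50*x - 5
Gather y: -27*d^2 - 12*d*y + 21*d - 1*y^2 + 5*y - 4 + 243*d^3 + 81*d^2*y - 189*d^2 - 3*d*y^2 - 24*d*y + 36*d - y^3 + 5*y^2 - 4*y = 243*d^3 - 216*d^2 + 57*d - y^3 + y^2*(4 - 3*d) + y*(81*d^2 - 36*d + 1) - 4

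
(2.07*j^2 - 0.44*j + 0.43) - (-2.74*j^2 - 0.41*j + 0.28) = 4.81*j^2 - 0.03*j + 0.15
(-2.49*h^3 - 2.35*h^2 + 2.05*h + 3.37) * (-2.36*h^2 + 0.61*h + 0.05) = 5.8764*h^5 + 4.0271*h^4 - 6.396*h^3 - 6.8202*h^2 + 2.1582*h + 0.1685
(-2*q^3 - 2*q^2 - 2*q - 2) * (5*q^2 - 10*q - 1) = -10*q^5 + 10*q^4 + 12*q^3 + 12*q^2 + 22*q + 2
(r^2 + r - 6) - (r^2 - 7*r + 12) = 8*r - 18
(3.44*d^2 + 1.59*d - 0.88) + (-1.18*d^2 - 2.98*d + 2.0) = 2.26*d^2 - 1.39*d + 1.12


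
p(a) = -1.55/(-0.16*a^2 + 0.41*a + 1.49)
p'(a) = -1.55*(0.32*a - 0.41)/(-0.16*a^2 + 0.41*a + 1.49)^2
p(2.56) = -1.04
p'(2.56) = -0.29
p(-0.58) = -1.29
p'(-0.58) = 0.64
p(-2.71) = 1.95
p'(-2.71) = 3.12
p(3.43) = -1.53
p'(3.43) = -1.04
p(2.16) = -0.95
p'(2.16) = -0.16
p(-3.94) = 0.59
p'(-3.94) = 0.38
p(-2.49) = 2.96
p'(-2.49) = 6.84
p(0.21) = -0.99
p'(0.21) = 0.22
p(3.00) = -1.21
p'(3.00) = -0.52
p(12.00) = 0.09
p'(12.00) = -0.02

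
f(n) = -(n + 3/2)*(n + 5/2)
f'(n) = -2*n - 4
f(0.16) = -4.42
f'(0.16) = -4.32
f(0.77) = -7.42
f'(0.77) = -5.54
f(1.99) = -15.67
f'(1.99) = -7.98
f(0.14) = -4.33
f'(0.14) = -4.28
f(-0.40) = -2.31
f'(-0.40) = -3.20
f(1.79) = -14.11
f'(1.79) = -7.58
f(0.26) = -4.86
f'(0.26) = -4.52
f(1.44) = -11.58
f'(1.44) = -6.88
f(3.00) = -24.75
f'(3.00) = -10.00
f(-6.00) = -15.75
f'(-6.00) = 8.00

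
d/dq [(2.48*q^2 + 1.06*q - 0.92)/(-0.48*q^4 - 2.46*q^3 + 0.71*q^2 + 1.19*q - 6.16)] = (2.3808*q^5 + 7.6272*q^4 + 3.4488*q^3 - 4.591*q^2 - 29.2472*q - 5.4348)/(0.2304*q^8 + 2.3616*q^7 + 5.37*q^6 - 4.6356*q^5 + 0.5629*q^4 + 31.997*q^3 - 7.3311*q^2 - 14.6608*q + 37.9456)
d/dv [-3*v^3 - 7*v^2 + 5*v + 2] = -9*v^2 - 14*v + 5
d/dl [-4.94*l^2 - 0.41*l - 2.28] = -9.88*l - 0.41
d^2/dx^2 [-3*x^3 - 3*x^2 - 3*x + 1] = -18*x - 6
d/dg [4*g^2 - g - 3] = 8*g - 1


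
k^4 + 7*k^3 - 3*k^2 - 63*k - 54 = (k - 3)*(k + 1)*(k + 3)*(k + 6)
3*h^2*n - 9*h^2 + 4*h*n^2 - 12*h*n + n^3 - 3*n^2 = (h + n)*(3*h + n)*(n - 3)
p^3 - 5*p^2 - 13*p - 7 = (p - 7)*(p + 1)^2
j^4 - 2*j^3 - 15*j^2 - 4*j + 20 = (j - 5)*(j - 1)*(j + 2)^2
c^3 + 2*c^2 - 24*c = c*(c - 4)*(c + 6)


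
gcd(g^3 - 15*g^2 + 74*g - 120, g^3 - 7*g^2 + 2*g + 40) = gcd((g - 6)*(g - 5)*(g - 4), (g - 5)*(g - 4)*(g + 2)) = g^2 - 9*g + 20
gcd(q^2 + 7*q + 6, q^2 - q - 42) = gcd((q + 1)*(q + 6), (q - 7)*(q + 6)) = q + 6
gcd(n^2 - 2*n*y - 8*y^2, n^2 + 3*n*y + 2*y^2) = n + 2*y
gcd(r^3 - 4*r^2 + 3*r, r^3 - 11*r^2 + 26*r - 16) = r - 1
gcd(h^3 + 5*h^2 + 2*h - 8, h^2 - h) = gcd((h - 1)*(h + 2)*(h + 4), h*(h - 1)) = h - 1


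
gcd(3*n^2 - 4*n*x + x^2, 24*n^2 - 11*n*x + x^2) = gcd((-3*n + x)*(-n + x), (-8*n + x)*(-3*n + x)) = -3*n + x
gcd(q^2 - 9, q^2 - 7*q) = 1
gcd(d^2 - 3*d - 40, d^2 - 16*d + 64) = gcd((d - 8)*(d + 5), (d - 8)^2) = d - 8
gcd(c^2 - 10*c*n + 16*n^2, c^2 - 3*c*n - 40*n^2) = c - 8*n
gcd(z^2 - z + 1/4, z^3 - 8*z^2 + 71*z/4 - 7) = z - 1/2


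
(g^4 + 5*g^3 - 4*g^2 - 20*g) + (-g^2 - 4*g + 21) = g^4 + 5*g^3 - 5*g^2 - 24*g + 21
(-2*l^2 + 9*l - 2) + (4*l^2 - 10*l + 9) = 2*l^2 - l + 7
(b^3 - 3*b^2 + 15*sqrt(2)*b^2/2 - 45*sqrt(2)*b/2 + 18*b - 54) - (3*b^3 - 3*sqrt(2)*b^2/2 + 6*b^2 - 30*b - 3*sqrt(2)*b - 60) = -2*b^3 - 9*b^2 + 9*sqrt(2)*b^2 - 39*sqrt(2)*b/2 + 48*b + 6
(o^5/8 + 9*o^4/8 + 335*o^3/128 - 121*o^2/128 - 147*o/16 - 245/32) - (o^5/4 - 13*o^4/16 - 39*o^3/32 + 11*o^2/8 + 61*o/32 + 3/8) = -o^5/8 + 31*o^4/16 + 491*o^3/128 - 297*o^2/128 - 355*o/32 - 257/32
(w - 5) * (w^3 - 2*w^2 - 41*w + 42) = w^4 - 7*w^3 - 31*w^2 + 247*w - 210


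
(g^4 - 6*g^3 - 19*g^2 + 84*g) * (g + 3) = g^5 - 3*g^4 - 37*g^3 + 27*g^2 + 252*g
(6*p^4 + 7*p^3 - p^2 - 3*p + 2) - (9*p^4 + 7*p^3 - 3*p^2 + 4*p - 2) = -3*p^4 + 2*p^2 - 7*p + 4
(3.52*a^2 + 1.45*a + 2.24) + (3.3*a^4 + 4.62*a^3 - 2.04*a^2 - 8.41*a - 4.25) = 3.3*a^4 + 4.62*a^3 + 1.48*a^2 - 6.96*a - 2.01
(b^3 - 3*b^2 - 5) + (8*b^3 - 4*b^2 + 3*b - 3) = 9*b^3 - 7*b^2 + 3*b - 8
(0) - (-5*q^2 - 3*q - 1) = 5*q^2 + 3*q + 1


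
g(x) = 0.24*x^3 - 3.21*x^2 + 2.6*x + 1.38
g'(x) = 0.72*x^2 - 6.42*x + 2.6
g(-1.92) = -17.14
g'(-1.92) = 17.58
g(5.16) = -37.70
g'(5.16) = -11.36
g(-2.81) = -36.60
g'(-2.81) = 26.33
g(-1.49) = -10.41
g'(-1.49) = 13.76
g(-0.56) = -1.12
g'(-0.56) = 6.42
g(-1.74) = -14.13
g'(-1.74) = 15.95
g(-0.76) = -2.56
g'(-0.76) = 7.90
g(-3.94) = -73.37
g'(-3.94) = 39.07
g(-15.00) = -1569.87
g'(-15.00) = 260.90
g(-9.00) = -456.99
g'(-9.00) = 118.70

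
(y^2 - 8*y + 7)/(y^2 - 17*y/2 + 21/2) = 2*(y - 1)/(2*y - 3)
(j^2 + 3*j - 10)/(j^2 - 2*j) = (j + 5)/j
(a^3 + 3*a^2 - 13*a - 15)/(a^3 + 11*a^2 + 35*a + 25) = (a - 3)/(a + 5)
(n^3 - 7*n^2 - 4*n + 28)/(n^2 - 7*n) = n - 4/n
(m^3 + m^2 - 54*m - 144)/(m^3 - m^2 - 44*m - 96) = (m + 6)/(m + 4)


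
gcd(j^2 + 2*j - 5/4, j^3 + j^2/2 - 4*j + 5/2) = j + 5/2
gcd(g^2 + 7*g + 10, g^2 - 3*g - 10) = g + 2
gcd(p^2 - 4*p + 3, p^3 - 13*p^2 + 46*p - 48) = p - 3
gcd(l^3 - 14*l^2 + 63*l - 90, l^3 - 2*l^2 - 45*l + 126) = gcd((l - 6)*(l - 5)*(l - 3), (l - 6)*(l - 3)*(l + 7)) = l^2 - 9*l + 18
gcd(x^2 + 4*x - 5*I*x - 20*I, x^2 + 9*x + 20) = x + 4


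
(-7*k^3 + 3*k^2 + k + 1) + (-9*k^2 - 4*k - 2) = -7*k^3 - 6*k^2 - 3*k - 1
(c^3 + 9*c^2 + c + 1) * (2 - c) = -c^4 - 7*c^3 + 17*c^2 + c + 2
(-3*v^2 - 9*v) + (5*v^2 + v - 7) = 2*v^2 - 8*v - 7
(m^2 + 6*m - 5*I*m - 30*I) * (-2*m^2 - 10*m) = -2*m^4 - 22*m^3 + 10*I*m^3 - 60*m^2 + 110*I*m^2 + 300*I*m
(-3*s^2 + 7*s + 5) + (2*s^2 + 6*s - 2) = -s^2 + 13*s + 3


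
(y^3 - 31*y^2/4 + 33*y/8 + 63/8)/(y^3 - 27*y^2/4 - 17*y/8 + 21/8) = (2*y - 3)/(2*y - 1)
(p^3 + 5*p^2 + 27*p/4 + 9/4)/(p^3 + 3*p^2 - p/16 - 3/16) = 4*(4*p^2 + 8*p + 3)/(16*p^2 - 1)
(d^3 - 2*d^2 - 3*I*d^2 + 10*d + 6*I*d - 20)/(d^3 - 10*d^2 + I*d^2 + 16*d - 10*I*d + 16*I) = (d^2 - 3*I*d + 10)/(d^2 + d*(-8 + I) - 8*I)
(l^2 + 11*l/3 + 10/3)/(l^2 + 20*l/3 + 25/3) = (l + 2)/(l + 5)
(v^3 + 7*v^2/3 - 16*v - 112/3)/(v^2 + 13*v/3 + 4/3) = (3*v^2 - 5*v - 28)/(3*v + 1)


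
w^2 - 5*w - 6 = (w - 6)*(w + 1)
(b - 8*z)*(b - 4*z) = b^2 - 12*b*z + 32*z^2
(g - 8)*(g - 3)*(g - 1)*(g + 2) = g^4 - 10*g^3 + 11*g^2 + 46*g - 48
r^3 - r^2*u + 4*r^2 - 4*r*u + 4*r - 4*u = (r + 2)^2*(r - u)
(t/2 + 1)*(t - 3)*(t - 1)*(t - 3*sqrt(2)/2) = t^4/2 - 3*sqrt(2)*t^3/4 - t^3 - 5*t^2/2 + 3*sqrt(2)*t^2/2 + 3*t + 15*sqrt(2)*t/4 - 9*sqrt(2)/2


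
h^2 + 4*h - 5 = (h - 1)*(h + 5)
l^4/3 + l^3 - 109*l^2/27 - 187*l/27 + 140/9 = (l/3 + 1)*(l - 7/3)*(l - 5/3)*(l + 4)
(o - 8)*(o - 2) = o^2 - 10*o + 16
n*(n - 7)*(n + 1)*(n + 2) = n^4 - 4*n^3 - 19*n^2 - 14*n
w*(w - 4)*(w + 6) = w^3 + 2*w^2 - 24*w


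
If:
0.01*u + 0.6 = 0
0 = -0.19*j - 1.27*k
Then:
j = -6.68421052631579*k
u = -60.00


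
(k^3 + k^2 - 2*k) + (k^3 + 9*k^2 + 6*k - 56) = 2*k^3 + 10*k^2 + 4*k - 56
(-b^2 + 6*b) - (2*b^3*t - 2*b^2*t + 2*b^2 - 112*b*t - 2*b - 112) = -2*b^3*t + 2*b^2*t - 3*b^2 + 112*b*t + 8*b + 112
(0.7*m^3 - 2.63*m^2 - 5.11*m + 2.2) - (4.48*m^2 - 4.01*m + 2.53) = 0.7*m^3 - 7.11*m^2 - 1.1*m - 0.33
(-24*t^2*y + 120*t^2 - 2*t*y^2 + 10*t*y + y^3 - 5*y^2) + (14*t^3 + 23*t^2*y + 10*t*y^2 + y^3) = 14*t^3 - t^2*y + 120*t^2 + 8*t*y^2 + 10*t*y + 2*y^3 - 5*y^2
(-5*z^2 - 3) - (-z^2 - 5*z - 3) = -4*z^2 + 5*z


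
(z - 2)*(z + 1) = z^2 - z - 2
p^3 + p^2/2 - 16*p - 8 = (p - 4)*(p + 1/2)*(p + 4)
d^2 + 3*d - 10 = (d - 2)*(d + 5)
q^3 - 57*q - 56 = (q - 8)*(q + 1)*(q + 7)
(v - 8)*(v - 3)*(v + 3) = v^3 - 8*v^2 - 9*v + 72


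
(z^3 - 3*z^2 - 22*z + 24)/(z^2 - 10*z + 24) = (z^2 + 3*z - 4)/(z - 4)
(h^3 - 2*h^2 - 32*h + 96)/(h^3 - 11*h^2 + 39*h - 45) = (h^3 - 2*h^2 - 32*h + 96)/(h^3 - 11*h^2 + 39*h - 45)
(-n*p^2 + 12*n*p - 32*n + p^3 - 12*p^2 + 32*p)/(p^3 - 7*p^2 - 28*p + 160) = (-n + p)/(p + 5)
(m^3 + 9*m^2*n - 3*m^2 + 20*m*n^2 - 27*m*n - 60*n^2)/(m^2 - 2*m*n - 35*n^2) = (m^2 + 4*m*n - 3*m - 12*n)/(m - 7*n)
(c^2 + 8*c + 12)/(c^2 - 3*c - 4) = (c^2 + 8*c + 12)/(c^2 - 3*c - 4)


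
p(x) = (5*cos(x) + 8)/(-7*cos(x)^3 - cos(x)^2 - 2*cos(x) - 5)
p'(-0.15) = 0.17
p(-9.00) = 2.68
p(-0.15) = -0.88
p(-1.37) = -1.64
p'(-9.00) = 16.70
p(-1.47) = -1.63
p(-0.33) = -0.93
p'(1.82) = 0.17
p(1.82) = -1.52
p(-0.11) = -0.87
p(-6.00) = -0.91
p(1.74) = -1.54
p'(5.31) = 0.94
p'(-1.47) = -0.20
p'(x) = (5*cos(x) + 8)*(-21*sin(x)*cos(x)^2 - 2*sin(x)*cos(x) - 2*sin(x))/(-7*cos(x)^3 - cos(x)^2 - 2*cos(x) - 5)^2 - 5*sin(x)/(-7*cos(x)^3 - cos(x)^2 - 2*cos(x) - 5) = (-70*cos(x)^3 - 173*cos(x)^2 - 16*cos(x) + 9)*sin(x)/(7*cos(x)^3 + cos(x)^2 + 2*cos(x) + 5)^2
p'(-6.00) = -0.32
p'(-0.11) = 0.12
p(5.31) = -1.41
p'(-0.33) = 0.38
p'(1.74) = 0.32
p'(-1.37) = 0.05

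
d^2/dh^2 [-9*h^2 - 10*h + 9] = -18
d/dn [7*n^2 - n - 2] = 14*n - 1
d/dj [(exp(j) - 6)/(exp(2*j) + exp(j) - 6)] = (12 - exp(j))*exp(2*j)/(exp(4*j) + 2*exp(3*j) - 11*exp(2*j) - 12*exp(j) + 36)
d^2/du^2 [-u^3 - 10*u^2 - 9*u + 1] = -6*u - 20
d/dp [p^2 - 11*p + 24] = 2*p - 11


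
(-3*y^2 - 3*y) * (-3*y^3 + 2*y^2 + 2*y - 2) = 9*y^5 + 3*y^4 - 12*y^3 + 6*y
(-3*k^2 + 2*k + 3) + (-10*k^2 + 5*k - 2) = -13*k^2 + 7*k + 1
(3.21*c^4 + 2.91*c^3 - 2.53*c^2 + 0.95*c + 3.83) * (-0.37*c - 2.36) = -1.1877*c^5 - 8.6523*c^4 - 5.9315*c^3 + 5.6193*c^2 - 3.6591*c - 9.0388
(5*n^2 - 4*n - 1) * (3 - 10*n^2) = -50*n^4 + 40*n^3 + 25*n^2 - 12*n - 3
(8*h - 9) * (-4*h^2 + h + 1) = -32*h^3 + 44*h^2 - h - 9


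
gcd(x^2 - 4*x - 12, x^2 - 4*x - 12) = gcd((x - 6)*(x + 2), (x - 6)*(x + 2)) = x^2 - 4*x - 12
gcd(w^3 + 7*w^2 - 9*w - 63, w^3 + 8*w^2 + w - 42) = w^2 + 10*w + 21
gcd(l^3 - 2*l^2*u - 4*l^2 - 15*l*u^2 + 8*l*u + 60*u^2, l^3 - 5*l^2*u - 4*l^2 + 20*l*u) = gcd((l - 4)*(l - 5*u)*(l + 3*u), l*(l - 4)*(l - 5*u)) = -l^2 + 5*l*u + 4*l - 20*u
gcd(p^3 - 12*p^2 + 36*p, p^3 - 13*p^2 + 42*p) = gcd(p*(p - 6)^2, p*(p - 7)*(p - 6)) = p^2 - 6*p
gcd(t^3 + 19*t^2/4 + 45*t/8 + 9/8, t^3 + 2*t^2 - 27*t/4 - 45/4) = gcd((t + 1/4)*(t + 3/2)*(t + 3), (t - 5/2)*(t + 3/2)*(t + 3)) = t^2 + 9*t/2 + 9/2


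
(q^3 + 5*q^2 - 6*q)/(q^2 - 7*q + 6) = q*(q + 6)/(q - 6)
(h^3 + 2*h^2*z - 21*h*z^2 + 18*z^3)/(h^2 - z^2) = (h^2 + 3*h*z - 18*z^2)/(h + z)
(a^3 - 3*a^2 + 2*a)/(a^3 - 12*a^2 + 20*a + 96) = a*(a^2 - 3*a + 2)/(a^3 - 12*a^2 + 20*a + 96)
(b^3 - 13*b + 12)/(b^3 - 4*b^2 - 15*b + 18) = (b^2 + b - 12)/(b^2 - 3*b - 18)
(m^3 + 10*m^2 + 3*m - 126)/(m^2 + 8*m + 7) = (m^2 + 3*m - 18)/(m + 1)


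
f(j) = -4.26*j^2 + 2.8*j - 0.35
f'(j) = 2.8 - 8.52*j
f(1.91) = -10.54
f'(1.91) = -13.47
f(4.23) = -64.73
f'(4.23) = -33.24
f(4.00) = -57.31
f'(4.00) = -31.28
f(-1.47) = -13.67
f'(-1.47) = 15.32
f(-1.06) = -8.10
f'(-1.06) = 11.83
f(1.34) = -4.25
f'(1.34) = -8.62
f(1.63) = -7.10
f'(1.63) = -11.09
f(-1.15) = -9.20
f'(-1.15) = 12.60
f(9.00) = -320.21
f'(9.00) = -73.88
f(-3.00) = -47.09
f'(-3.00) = 28.36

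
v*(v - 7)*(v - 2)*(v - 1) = v^4 - 10*v^3 + 23*v^2 - 14*v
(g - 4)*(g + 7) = g^2 + 3*g - 28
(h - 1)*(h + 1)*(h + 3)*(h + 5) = h^4 + 8*h^3 + 14*h^2 - 8*h - 15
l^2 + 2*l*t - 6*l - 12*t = (l - 6)*(l + 2*t)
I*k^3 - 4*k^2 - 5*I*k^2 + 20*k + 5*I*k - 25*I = (k - 5)*(k + 5*I)*(I*k + 1)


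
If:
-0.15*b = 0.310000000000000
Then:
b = -2.07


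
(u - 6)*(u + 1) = u^2 - 5*u - 6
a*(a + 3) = a^2 + 3*a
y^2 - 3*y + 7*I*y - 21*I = (y - 3)*(y + 7*I)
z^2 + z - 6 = (z - 2)*(z + 3)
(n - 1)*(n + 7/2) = n^2 + 5*n/2 - 7/2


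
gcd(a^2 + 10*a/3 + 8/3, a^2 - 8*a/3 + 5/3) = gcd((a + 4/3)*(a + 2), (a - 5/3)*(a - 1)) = 1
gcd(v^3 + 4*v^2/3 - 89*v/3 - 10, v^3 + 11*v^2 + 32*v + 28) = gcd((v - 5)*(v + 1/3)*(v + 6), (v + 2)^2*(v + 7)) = 1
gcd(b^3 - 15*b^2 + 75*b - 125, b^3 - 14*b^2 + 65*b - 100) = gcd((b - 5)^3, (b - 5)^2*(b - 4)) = b^2 - 10*b + 25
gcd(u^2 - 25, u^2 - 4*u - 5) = u - 5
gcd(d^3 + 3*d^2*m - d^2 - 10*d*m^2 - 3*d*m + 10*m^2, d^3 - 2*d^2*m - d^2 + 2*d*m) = d^2 - 2*d*m - d + 2*m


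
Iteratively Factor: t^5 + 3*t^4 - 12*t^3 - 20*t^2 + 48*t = (t + 4)*(t^4 - t^3 - 8*t^2 + 12*t) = (t + 3)*(t + 4)*(t^3 - 4*t^2 + 4*t) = (t - 2)*(t + 3)*(t + 4)*(t^2 - 2*t) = (t - 2)^2*(t + 3)*(t + 4)*(t)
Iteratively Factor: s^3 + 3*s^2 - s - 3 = (s - 1)*(s^2 + 4*s + 3) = (s - 1)*(s + 3)*(s + 1)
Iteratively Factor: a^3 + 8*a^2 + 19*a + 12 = (a + 1)*(a^2 + 7*a + 12) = (a + 1)*(a + 4)*(a + 3)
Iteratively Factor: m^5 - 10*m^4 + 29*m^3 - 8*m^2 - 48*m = (m + 1)*(m^4 - 11*m^3 + 40*m^2 - 48*m) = (m - 4)*(m + 1)*(m^3 - 7*m^2 + 12*m) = (m - 4)^2*(m + 1)*(m^2 - 3*m) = (m - 4)^2*(m - 3)*(m + 1)*(m)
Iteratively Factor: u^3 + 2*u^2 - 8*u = (u)*(u^2 + 2*u - 8) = u*(u + 4)*(u - 2)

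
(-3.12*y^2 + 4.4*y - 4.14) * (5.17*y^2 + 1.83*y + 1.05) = -16.1304*y^4 + 17.0384*y^3 - 16.6278*y^2 - 2.9562*y - 4.347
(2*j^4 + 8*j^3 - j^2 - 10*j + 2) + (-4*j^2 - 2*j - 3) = 2*j^4 + 8*j^3 - 5*j^2 - 12*j - 1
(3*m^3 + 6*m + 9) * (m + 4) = 3*m^4 + 12*m^3 + 6*m^2 + 33*m + 36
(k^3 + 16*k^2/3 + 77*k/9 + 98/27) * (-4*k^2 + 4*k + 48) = -4*k^5 - 52*k^4/3 + 316*k^3/9 + 7444*k^2/27 + 11480*k/27 + 1568/9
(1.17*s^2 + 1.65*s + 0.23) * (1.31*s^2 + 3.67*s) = 1.5327*s^4 + 6.4554*s^3 + 6.3568*s^2 + 0.8441*s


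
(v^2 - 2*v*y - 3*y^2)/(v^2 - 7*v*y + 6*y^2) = (v^2 - 2*v*y - 3*y^2)/(v^2 - 7*v*y + 6*y^2)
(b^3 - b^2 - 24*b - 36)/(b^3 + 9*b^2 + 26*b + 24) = (b - 6)/(b + 4)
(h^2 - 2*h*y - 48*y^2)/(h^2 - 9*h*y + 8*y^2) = (-h - 6*y)/(-h + y)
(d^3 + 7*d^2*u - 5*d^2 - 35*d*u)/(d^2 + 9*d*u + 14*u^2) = d*(d - 5)/(d + 2*u)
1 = 1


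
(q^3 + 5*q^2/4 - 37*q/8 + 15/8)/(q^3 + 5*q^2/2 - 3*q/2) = (q - 5/4)/q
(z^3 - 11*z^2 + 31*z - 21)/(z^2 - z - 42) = (z^2 - 4*z + 3)/(z + 6)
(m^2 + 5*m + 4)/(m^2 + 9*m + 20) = (m + 1)/(m + 5)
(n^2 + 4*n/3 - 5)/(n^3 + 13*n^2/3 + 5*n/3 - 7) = (3*n - 5)/(3*n^2 + 4*n - 7)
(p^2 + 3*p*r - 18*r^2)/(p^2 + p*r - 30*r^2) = (p - 3*r)/(p - 5*r)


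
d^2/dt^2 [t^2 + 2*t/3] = 2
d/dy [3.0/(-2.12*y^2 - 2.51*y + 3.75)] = (12.72*y + 7.53)/(2.12*y^2 + 2.51*y - 3.75)^2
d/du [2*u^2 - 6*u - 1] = 4*u - 6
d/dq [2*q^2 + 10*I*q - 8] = 4*q + 10*I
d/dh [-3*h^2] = -6*h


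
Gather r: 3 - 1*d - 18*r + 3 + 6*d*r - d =-2*d + r*(6*d - 18) + 6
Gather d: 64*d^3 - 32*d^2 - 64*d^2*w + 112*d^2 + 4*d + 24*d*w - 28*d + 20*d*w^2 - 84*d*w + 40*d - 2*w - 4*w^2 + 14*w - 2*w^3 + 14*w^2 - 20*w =64*d^3 + d^2*(80 - 64*w) + d*(20*w^2 - 60*w + 16) - 2*w^3 + 10*w^2 - 8*w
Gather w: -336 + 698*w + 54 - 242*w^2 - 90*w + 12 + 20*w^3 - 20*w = 20*w^3 - 242*w^2 + 588*w - 270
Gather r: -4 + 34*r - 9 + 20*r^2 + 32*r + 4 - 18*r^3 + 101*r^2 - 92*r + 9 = -18*r^3 + 121*r^2 - 26*r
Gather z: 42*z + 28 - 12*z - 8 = 30*z + 20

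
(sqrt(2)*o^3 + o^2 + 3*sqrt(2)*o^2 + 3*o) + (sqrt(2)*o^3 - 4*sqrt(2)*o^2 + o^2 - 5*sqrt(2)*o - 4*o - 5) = 2*sqrt(2)*o^3 - sqrt(2)*o^2 + 2*o^2 - 5*sqrt(2)*o - o - 5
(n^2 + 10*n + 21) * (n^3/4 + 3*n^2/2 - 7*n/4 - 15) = n^5/4 + 4*n^4 + 37*n^3/2 - n^2 - 747*n/4 - 315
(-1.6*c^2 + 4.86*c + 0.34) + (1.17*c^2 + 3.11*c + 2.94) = -0.43*c^2 + 7.97*c + 3.28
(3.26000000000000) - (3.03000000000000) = 0.230000000000000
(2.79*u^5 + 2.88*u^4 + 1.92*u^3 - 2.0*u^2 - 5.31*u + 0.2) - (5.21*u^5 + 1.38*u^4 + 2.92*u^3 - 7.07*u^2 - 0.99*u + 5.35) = -2.42*u^5 + 1.5*u^4 - 1.0*u^3 + 5.07*u^2 - 4.32*u - 5.15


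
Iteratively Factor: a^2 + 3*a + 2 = (a + 1)*(a + 2)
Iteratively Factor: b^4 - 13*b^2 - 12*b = (b - 4)*(b^3 + 4*b^2 + 3*b) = (b - 4)*(b + 3)*(b^2 + b) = b*(b - 4)*(b + 3)*(b + 1)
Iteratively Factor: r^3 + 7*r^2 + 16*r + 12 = (r + 2)*(r^2 + 5*r + 6) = (r + 2)*(r + 3)*(r + 2)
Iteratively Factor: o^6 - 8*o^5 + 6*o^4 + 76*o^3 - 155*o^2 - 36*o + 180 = (o - 3)*(o^5 - 5*o^4 - 9*o^3 + 49*o^2 - 8*o - 60) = (o - 3)*(o - 2)*(o^4 - 3*o^3 - 15*o^2 + 19*o + 30) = (o - 3)*(o - 2)*(o + 3)*(o^3 - 6*o^2 + 3*o + 10) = (o - 3)*(o - 2)^2*(o + 3)*(o^2 - 4*o - 5) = (o - 5)*(o - 3)*(o - 2)^2*(o + 3)*(o + 1)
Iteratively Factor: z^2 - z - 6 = (z + 2)*(z - 3)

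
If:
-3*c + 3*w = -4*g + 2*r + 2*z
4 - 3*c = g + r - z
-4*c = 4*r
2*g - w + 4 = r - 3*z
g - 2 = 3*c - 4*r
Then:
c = -2/15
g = 16/15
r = 2/15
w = -18/5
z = -16/5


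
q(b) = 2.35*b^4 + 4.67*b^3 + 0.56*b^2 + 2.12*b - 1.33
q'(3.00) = 385.37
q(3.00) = 326.51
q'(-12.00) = -14237.08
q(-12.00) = 40713.71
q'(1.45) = 61.86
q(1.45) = 27.55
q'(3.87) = 761.11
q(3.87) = 813.06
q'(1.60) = 78.28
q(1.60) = 38.02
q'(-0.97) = 5.64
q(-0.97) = -5.04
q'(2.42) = 220.10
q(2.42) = 153.86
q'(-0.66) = 4.78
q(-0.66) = -3.38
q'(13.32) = 24717.43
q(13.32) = 85137.68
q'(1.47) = 63.90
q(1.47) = 28.80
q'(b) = 9.4*b^3 + 14.01*b^2 + 1.12*b + 2.12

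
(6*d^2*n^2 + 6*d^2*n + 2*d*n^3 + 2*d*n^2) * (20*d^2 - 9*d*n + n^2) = 120*d^4*n^2 + 120*d^4*n - 14*d^3*n^3 - 14*d^3*n^2 - 12*d^2*n^4 - 12*d^2*n^3 + 2*d*n^5 + 2*d*n^4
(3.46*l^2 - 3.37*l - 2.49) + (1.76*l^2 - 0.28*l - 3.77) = 5.22*l^2 - 3.65*l - 6.26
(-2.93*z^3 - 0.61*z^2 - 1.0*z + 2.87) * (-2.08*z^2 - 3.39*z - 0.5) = 6.0944*z^5 + 11.2015*z^4 + 5.6129*z^3 - 2.2746*z^2 - 9.2293*z - 1.435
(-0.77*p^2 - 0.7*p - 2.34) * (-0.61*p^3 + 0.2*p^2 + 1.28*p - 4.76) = 0.4697*p^5 + 0.273*p^4 + 0.3018*p^3 + 2.3012*p^2 + 0.3368*p + 11.1384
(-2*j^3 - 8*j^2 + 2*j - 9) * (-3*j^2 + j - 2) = 6*j^5 + 22*j^4 - 10*j^3 + 45*j^2 - 13*j + 18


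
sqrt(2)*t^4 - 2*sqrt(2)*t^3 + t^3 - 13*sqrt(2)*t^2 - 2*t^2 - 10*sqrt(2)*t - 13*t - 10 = (t - 5)*(t + 1)*(t + 2)*(sqrt(2)*t + 1)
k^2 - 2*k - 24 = (k - 6)*(k + 4)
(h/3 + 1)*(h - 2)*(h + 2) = h^3/3 + h^2 - 4*h/3 - 4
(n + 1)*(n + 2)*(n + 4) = n^3 + 7*n^2 + 14*n + 8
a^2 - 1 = (a - 1)*(a + 1)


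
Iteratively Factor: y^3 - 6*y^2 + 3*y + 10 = (y - 2)*(y^2 - 4*y - 5) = (y - 5)*(y - 2)*(y + 1)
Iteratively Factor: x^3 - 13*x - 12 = (x + 1)*(x^2 - x - 12) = (x - 4)*(x + 1)*(x + 3)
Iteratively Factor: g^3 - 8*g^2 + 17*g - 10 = (g - 2)*(g^2 - 6*g + 5) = (g - 2)*(g - 1)*(g - 5)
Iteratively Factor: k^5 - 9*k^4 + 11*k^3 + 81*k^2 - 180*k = (k + 3)*(k^4 - 12*k^3 + 47*k^2 - 60*k) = k*(k + 3)*(k^3 - 12*k^2 + 47*k - 60) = k*(k - 4)*(k + 3)*(k^2 - 8*k + 15) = k*(k - 5)*(k - 4)*(k + 3)*(k - 3)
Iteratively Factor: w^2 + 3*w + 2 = (w + 2)*(w + 1)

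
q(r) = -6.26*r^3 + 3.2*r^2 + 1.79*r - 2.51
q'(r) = -18.78*r^2 + 6.4*r + 1.79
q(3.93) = -326.02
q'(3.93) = -263.11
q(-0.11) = -2.66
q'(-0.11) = 0.86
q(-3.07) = 203.28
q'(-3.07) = -194.86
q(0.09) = -2.33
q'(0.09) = 2.21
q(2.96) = -131.52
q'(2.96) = -143.81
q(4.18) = -396.31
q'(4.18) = -299.59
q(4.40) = -465.93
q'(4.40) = -333.63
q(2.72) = -99.94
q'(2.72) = -119.74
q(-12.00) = 11254.09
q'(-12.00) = -2779.33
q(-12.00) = 11254.09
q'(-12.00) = -2779.33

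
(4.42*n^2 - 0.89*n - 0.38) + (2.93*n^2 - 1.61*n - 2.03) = 7.35*n^2 - 2.5*n - 2.41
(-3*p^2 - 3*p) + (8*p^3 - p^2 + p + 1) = 8*p^3 - 4*p^2 - 2*p + 1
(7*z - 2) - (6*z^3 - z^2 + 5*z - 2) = -6*z^3 + z^2 + 2*z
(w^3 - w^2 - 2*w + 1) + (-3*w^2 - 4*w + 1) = w^3 - 4*w^2 - 6*w + 2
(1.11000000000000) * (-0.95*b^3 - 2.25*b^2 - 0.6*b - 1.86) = -1.0545*b^3 - 2.4975*b^2 - 0.666*b - 2.0646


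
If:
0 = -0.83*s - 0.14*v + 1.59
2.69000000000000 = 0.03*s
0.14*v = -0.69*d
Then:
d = 105.56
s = 89.67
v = -520.24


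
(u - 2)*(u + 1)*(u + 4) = u^3 + 3*u^2 - 6*u - 8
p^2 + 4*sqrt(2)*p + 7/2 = (p + sqrt(2)/2)*(p + 7*sqrt(2)/2)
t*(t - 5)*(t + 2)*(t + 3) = t^4 - 19*t^2 - 30*t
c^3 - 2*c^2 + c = c*(c - 1)^2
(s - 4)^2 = s^2 - 8*s + 16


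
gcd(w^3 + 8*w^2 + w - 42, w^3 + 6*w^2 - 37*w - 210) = w + 7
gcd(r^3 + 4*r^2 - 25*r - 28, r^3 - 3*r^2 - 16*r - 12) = r + 1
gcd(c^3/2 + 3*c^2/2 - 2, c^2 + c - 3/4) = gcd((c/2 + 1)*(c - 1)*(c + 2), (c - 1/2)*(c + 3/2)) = 1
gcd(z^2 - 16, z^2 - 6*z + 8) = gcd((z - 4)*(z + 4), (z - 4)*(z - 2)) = z - 4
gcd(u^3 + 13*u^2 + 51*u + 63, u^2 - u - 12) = u + 3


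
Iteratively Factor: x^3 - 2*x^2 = (x)*(x^2 - 2*x) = x*(x - 2)*(x)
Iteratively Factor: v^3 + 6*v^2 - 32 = (v + 4)*(v^2 + 2*v - 8) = (v - 2)*(v + 4)*(v + 4)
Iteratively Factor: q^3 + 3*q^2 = (q + 3)*(q^2) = q*(q + 3)*(q)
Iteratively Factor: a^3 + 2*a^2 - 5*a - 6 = (a + 1)*(a^2 + a - 6) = (a + 1)*(a + 3)*(a - 2)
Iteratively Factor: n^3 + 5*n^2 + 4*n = (n + 1)*(n^2 + 4*n) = n*(n + 1)*(n + 4)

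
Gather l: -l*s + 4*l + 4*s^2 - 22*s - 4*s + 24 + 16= l*(4 - s) + 4*s^2 - 26*s + 40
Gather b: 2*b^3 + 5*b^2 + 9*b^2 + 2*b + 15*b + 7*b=2*b^3 + 14*b^2 + 24*b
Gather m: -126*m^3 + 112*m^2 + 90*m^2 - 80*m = -126*m^3 + 202*m^2 - 80*m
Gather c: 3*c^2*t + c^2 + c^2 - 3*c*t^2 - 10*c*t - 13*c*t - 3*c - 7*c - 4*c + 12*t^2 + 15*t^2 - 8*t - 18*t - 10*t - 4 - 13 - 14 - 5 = c^2*(3*t + 2) + c*(-3*t^2 - 23*t - 14) + 27*t^2 - 36*t - 36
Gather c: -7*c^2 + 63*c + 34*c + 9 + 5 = -7*c^2 + 97*c + 14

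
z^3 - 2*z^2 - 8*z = z*(z - 4)*(z + 2)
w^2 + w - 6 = (w - 2)*(w + 3)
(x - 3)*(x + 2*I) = x^2 - 3*x + 2*I*x - 6*I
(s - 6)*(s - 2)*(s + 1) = s^3 - 7*s^2 + 4*s + 12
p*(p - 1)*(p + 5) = p^3 + 4*p^2 - 5*p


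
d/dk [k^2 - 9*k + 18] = 2*k - 9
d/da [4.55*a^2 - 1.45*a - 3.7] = 9.1*a - 1.45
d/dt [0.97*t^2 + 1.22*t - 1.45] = 1.94*t + 1.22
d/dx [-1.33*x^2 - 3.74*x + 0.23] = -2.66*x - 3.74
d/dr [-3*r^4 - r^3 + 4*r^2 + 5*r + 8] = -12*r^3 - 3*r^2 + 8*r + 5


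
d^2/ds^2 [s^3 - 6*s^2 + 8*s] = 6*s - 12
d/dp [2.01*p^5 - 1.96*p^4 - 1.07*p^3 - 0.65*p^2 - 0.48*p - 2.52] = 10.05*p^4 - 7.84*p^3 - 3.21*p^2 - 1.3*p - 0.48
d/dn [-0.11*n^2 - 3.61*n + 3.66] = -0.22*n - 3.61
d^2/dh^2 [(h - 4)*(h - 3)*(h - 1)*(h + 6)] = 12*h^2 - 12*h - 58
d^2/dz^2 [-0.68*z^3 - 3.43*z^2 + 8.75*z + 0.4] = -4.08*z - 6.86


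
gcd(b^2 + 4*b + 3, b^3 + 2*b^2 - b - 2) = b + 1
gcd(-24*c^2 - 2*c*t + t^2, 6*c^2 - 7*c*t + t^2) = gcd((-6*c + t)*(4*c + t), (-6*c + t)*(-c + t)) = -6*c + t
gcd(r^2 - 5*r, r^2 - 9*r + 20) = r - 5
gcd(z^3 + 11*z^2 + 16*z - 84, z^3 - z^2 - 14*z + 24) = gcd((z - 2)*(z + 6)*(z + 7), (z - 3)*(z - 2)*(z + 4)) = z - 2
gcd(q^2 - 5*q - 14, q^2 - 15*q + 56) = q - 7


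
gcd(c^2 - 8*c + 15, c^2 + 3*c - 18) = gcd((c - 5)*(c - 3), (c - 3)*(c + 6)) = c - 3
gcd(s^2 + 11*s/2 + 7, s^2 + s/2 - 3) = s + 2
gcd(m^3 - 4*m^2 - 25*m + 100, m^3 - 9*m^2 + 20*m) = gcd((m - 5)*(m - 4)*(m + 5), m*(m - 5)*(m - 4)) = m^2 - 9*m + 20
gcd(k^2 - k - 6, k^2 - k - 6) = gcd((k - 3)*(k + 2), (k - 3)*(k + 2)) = k^2 - k - 6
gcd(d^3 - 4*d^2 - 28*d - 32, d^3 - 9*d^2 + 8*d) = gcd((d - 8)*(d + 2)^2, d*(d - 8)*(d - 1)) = d - 8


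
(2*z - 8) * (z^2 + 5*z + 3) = 2*z^3 + 2*z^2 - 34*z - 24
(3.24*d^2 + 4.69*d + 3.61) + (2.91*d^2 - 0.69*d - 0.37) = 6.15*d^2 + 4.0*d + 3.24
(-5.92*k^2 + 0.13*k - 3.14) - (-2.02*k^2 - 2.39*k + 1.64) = -3.9*k^2 + 2.52*k - 4.78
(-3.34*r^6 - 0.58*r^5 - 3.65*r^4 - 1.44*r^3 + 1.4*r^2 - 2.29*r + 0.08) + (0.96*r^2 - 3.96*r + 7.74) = -3.34*r^6 - 0.58*r^5 - 3.65*r^4 - 1.44*r^3 + 2.36*r^2 - 6.25*r + 7.82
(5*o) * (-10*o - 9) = -50*o^2 - 45*o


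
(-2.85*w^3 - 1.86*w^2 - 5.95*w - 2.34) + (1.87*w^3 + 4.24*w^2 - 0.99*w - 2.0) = -0.98*w^3 + 2.38*w^2 - 6.94*w - 4.34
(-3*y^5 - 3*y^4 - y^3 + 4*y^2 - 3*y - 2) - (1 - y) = -3*y^5 - 3*y^4 - y^3 + 4*y^2 - 2*y - 3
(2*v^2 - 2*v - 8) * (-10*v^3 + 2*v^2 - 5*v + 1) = -20*v^5 + 24*v^4 + 66*v^3 - 4*v^2 + 38*v - 8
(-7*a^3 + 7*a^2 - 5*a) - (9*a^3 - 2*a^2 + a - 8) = -16*a^3 + 9*a^2 - 6*a + 8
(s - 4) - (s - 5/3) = -7/3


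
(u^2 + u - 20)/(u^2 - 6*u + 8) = (u + 5)/(u - 2)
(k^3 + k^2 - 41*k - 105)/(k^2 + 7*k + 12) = (k^2 - 2*k - 35)/(k + 4)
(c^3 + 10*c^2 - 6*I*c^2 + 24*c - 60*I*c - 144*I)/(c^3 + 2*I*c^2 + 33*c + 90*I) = (c^2 + 10*c + 24)/(c^2 + 8*I*c - 15)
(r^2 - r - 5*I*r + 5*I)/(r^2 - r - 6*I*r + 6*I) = (r - 5*I)/(r - 6*I)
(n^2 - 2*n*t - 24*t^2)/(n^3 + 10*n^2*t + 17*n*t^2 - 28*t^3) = (-n + 6*t)/(-n^2 - 6*n*t + 7*t^2)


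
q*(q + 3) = q^2 + 3*q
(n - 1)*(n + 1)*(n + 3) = n^3 + 3*n^2 - n - 3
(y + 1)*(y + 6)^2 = y^3 + 13*y^2 + 48*y + 36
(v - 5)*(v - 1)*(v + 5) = v^3 - v^2 - 25*v + 25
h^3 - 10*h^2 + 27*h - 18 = (h - 6)*(h - 3)*(h - 1)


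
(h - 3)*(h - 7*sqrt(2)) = h^2 - 7*sqrt(2)*h - 3*h + 21*sqrt(2)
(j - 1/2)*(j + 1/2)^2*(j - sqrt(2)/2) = j^4 - sqrt(2)*j^3/2 + j^3/2 - sqrt(2)*j^2/4 - j^2/4 - j/8 + sqrt(2)*j/8 + sqrt(2)/16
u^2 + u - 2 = (u - 1)*(u + 2)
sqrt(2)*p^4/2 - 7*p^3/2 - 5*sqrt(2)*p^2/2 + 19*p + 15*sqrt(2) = (p - 3*sqrt(2))*(p - 5*sqrt(2)/2)*(p + sqrt(2))*(sqrt(2)*p/2 + 1)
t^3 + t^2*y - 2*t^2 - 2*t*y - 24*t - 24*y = (t - 6)*(t + 4)*(t + y)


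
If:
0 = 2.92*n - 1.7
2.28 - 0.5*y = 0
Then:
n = 0.58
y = 4.56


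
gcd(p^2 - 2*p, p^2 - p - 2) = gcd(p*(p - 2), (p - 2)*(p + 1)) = p - 2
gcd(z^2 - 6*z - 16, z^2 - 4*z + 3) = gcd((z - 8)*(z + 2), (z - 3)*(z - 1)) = 1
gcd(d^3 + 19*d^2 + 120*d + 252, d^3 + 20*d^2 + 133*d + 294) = d^2 + 13*d + 42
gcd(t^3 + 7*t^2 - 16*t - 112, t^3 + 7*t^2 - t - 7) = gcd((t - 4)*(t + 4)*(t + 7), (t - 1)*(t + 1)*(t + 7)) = t + 7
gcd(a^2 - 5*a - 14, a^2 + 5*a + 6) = a + 2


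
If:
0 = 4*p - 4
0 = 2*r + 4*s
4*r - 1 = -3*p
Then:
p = 1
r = -1/2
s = 1/4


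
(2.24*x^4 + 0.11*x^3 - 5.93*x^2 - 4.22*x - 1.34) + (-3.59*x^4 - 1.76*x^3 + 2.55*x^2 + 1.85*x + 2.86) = -1.35*x^4 - 1.65*x^3 - 3.38*x^2 - 2.37*x + 1.52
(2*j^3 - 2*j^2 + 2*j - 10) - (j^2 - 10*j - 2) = 2*j^3 - 3*j^2 + 12*j - 8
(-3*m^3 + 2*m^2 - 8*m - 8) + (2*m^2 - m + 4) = -3*m^3 + 4*m^2 - 9*m - 4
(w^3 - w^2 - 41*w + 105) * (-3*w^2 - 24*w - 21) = -3*w^5 - 21*w^4 + 126*w^3 + 690*w^2 - 1659*w - 2205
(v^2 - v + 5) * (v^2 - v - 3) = v^4 - 2*v^3 + 3*v^2 - 2*v - 15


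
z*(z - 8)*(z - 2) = z^3 - 10*z^2 + 16*z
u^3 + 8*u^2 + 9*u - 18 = (u - 1)*(u + 3)*(u + 6)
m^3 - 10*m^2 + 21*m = m*(m - 7)*(m - 3)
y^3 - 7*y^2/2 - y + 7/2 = (y - 7/2)*(y - 1)*(y + 1)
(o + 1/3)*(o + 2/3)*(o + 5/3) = o^3 + 8*o^2/3 + 17*o/9 + 10/27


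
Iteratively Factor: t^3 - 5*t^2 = (t)*(t^2 - 5*t) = t^2*(t - 5)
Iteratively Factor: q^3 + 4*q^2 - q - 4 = (q - 1)*(q^2 + 5*q + 4) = (q - 1)*(q + 4)*(q + 1)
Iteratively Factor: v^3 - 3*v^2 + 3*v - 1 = (v - 1)*(v^2 - 2*v + 1) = (v - 1)^2*(v - 1)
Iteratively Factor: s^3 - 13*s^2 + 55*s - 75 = (s - 3)*(s^2 - 10*s + 25) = (s - 5)*(s - 3)*(s - 5)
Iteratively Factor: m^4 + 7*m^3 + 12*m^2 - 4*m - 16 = (m + 4)*(m^3 + 3*m^2 - 4) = (m + 2)*(m + 4)*(m^2 + m - 2) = (m + 2)^2*(m + 4)*(m - 1)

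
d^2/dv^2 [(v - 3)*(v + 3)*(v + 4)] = 6*v + 8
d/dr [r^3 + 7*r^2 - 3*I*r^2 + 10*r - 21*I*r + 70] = 3*r^2 + r*(14 - 6*I) + 10 - 21*I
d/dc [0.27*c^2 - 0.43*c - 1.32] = 0.54*c - 0.43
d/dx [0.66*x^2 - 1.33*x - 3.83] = 1.32*x - 1.33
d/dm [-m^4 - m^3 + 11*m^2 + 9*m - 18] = -4*m^3 - 3*m^2 + 22*m + 9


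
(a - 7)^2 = a^2 - 14*a + 49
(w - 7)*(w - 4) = w^2 - 11*w + 28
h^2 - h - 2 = (h - 2)*(h + 1)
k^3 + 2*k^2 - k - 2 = (k - 1)*(k + 1)*(k + 2)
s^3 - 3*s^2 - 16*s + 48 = (s - 4)*(s - 3)*(s + 4)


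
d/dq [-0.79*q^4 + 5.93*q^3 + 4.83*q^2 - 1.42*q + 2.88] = -3.16*q^3 + 17.79*q^2 + 9.66*q - 1.42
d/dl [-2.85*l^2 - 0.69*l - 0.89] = -5.7*l - 0.69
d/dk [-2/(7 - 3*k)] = -6/(3*k - 7)^2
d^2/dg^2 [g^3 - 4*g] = 6*g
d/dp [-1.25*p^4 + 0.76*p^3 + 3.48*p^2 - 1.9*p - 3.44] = -5.0*p^3 + 2.28*p^2 + 6.96*p - 1.9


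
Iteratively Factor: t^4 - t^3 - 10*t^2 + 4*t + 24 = (t - 2)*(t^3 + t^2 - 8*t - 12) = (t - 2)*(t + 2)*(t^2 - t - 6) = (t - 3)*(t - 2)*(t + 2)*(t + 2)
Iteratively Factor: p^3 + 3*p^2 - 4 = (p + 2)*(p^2 + p - 2) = (p + 2)^2*(p - 1)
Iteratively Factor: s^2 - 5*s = (s)*(s - 5)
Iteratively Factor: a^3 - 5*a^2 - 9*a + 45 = (a - 3)*(a^2 - 2*a - 15) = (a - 3)*(a + 3)*(a - 5)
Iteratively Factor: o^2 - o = (o)*(o - 1)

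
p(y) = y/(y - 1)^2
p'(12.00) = -0.00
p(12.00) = 0.10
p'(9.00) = -0.02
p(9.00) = 0.14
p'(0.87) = 851.16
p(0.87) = 51.48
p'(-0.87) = 0.02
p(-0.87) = -0.25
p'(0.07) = 1.33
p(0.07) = 0.08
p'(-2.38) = -0.04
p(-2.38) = -0.21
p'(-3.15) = -0.03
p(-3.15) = -0.18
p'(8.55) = -0.02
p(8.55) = 0.15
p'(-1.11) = -0.01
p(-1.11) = -0.25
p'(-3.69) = -0.03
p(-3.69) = -0.17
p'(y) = -2*y/(y - 1)^3 + (y - 1)^(-2)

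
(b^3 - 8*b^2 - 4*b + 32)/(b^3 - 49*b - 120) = (b^2 - 4)/(b^2 + 8*b + 15)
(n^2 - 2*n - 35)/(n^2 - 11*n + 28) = (n + 5)/(n - 4)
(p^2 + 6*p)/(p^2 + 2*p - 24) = p/(p - 4)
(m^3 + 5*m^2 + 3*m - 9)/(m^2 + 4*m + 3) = (m^2 + 2*m - 3)/(m + 1)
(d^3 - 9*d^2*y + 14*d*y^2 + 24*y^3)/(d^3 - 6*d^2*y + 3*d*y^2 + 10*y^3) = (d^2 - 10*d*y + 24*y^2)/(d^2 - 7*d*y + 10*y^2)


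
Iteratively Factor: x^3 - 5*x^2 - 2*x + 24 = (x + 2)*(x^2 - 7*x + 12) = (x - 3)*(x + 2)*(x - 4)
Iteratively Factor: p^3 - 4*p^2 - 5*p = (p + 1)*(p^2 - 5*p) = (p - 5)*(p + 1)*(p)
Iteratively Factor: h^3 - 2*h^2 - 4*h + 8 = (h - 2)*(h^2 - 4) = (h - 2)*(h + 2)*(h - 2)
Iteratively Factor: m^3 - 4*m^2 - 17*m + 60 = (m - 3)*(m^2 - m - 20) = (m - 5)*(m - 3)*(m + 4)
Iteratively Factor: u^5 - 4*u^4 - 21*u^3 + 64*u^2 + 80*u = (u - 5)*(u^4 + u^3 - 16*u^2 - 16*u) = u*(u - 5)*(u^3 + u^2 - 16*u - 16) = u*(u - 5)*(u - 4)*(u^2 + 5*u + 4) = u*(u - 5)*(u - 4)*(u + 1)*(u + 4)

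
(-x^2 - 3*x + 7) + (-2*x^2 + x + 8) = -3*x^2 - 2*x + 15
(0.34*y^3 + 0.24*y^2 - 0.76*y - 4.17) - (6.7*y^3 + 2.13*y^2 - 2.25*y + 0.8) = -6.36*y^3 - 1.89*y^2 + 1.49*y - 4.97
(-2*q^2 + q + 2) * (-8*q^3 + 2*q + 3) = 16*q^5 - 8*q^4 - 20*q^3 - 4*q^2 + 7*q + 6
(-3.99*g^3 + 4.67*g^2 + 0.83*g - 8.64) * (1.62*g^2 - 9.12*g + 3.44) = -6.4638*g^5 + 43.9542*g^4 - 54.9714*g^3 - 5.5016*g^2 + 81.652*g - 29.7216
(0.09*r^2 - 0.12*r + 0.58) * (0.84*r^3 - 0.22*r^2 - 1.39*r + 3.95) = 0.0756*r^5 - 0.1206*r^4 + 0.3885*r^3 + 0.3947*r^2 - 1.2802*r + 2.291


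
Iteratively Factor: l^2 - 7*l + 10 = (l - 5)*(l - 2)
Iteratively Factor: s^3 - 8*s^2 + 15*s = (s)*(s^2 - 8*s + 15) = s*(s - 5)*(s - 3)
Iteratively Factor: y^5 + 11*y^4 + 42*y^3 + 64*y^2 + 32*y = (y)*(y^4 + 11*y^3 + 42*y^2 + 64*y + 32) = y*(y + 1)*(y^3 + 10*y^2 + 32*y + 32) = y*(y + 1)*(y + 4)*(y^2 + 6*y + 8) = y*(y + 1)*(y + 4)^2*(y + 2)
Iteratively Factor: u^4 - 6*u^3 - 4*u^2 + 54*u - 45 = (u - 1)*(u^3 - 5*u^2 - 9*u + 45) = (u - 5)*(u - 1)*(u^2 - 9) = (u - 5)*(u - 3)*(u - 1)*(u + 3)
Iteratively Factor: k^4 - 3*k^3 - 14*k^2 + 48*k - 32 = (k - 4)*(k^3 + k^2 - 10*k + 8) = (k - 4)*(k - 2)*(k^2 + 3*k - 4) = (k - 4)*(k - 2)*(k + 4)*(k - 1)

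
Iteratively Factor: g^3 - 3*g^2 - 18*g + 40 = (g - 5)*(g^2 + 2*g - 8) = (g - 5)*(g - 2)*(g + 4)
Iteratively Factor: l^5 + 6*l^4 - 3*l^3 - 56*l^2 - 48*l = (l + 1)*(l^4 + 5*l^3 - 8*l^2 - 48*l) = l*(l + 1)*(l^3 + 5*l^2 - 8*l - 48) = l*(l + 1)*(l + 4)*(l^2 + l - 12) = l*(l + 1)*(l + 4)^2*(l - 3)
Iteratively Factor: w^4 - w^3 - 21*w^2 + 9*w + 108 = (w - 4)*(w^3 + 3*w^2 - 9*w - 27) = (w - 4)*(w - 3)*(w^2 + 6*w + 9) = (w - 4)*(w - 3)*(w + 3)*(w + 3)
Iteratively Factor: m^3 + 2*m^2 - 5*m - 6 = (m - 2)*(m^2 + 4*m + 3) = (m - 2)*(m + 3)*(m + 1)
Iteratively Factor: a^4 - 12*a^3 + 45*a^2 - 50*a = (a)*(a^3 - 12*a^2 + 45*a - 50) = a*(a - 5)*(a^2 - 7*a + 10) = a*(a - 5)*(a - 2)*(a - 5)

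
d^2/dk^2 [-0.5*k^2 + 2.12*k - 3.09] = -1.00000000000000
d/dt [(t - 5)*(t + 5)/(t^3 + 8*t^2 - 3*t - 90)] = (-t^2 + 10*t - 3)/(t^4 + 6*t^3 - 27*t^2 - 108*t + 324)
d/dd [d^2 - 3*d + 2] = 2*d - 3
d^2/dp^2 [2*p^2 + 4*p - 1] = 4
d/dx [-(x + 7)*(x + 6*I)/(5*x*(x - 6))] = (x^2*(13 + 6*I) + 84*I*x - 252*I)/(5*x^2*(x^2 - 12*x + 36))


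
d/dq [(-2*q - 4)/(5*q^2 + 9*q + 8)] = 10*(q^2 + 4*q + 2)/(25*q^4 + 90*q^3 + 161*q^2 + 144*q + 64)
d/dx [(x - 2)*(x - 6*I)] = 2*x - 2 - 6*I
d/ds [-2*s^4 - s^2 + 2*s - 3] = -8*s^3 - 2*s + 2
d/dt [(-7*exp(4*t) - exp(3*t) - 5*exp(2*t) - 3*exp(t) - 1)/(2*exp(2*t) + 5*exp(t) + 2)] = (-28*exp(5*t) - 107*exp(4*t) - 66*exp(3*t) - 25*exp(2*t) - 16*exp(t) - 1)*exp(t)/(4*exp(4*t) + 20*exp(3*t) + 33*exp(2*t) + 20*exp(t) + 4)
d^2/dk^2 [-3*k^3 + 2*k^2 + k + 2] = 4 - 18*k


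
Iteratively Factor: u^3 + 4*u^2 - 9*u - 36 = (u - 3)*(u^2 + 7*u + 12) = (u - 3)*(u + 3)*(u + 4)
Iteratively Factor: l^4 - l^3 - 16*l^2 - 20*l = (l + 2)*(l^3 - 3*l^2 - 10*l) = (l - 5)*(l + 2)*(l^2 + 2*l) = l*(l - 5)*(l + 2)*(l + 2)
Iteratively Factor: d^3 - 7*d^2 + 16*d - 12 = (d - 3)*(d^2 - 4*d + 4) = (d - 3)*(d - 2)*(d - 2)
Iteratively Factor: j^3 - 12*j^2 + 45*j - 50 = (j - 2)*(j^2 - 10*j + 25) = (j - 5)*(j - 2)*(j - 5)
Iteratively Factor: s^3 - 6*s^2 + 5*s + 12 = (s - 4)*(s^2 - 2*s - 3) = (s - 4)*(s + 1)*(s - 3)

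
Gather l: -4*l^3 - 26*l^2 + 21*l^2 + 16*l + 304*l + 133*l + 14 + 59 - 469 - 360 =-4*l^3 - 5*l^2 + 453*l - 756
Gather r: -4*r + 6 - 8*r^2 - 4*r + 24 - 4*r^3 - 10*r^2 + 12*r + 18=-4*r^3 - 18*r^2 + 4*r + 48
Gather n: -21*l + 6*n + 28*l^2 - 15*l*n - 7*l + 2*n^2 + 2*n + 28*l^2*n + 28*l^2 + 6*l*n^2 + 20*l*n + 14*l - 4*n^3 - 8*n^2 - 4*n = 56*l^2 - 14*l - 4*n^3 + n^2*(6*l - 6) + n*(28*l^2 + 5*l + 4)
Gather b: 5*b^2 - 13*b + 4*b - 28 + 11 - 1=5*b^2 - 9*b - 18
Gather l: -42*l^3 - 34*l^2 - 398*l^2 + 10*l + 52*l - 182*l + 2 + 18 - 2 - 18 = -42*l^3 - 432*l^2 - 120*l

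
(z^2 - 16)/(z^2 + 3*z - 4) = (z - 4)/(z - 1)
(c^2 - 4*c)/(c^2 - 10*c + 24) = c/(c - 6)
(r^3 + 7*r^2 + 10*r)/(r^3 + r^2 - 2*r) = (r + 5)/(r - 1)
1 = 1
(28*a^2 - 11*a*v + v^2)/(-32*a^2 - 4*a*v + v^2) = (-28*a^2 + 11*a*v - v^2)/(32*a^2 + 4*a*v - v^2)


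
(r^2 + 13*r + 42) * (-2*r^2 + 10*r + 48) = -2*r^4 - 16*r^3 + 94*r^2 + 1044*r + 2016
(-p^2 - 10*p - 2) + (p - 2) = -p^2 - 9*p - 4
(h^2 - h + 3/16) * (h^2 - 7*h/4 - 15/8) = h^4 - 11*h^3/4 + h^2/16 + 99*h/64 - 45/128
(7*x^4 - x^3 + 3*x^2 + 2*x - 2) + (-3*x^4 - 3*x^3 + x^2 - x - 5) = 4*x^4 - 4*x^3 + 4*x^2 + x - 7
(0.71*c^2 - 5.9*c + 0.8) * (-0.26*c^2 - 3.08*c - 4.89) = -0.1846*c^4 - 0.6528*c^3 + 14.4921*c^2 + 26.387*c - 3.912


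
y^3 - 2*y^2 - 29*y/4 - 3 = (y - 4)*(y + 1/2)*(y + 3/2)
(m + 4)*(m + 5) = m^2 + 9*m + 20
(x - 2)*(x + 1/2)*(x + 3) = x^3 + 3*x^2/2 - 11*x/2 - 3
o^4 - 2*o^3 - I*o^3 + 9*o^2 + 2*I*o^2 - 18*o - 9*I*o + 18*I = (o - 2)*(o - 3*I)*(o - I)*(o + 3*I)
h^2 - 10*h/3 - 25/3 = (h - 5)*(h + 5/3)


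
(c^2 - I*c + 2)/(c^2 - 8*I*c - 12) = (c + I)/(c - 6*I)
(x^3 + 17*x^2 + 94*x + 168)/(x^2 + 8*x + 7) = (x^2 + 10*x + 24)/(x + 1)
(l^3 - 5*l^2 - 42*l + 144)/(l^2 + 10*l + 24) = (l^2 - 11*l + 24)/(l + 4)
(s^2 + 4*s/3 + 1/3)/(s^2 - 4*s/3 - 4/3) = (3*s^2 + 4*s + 1)/(3*s^2 - 4*s - 4)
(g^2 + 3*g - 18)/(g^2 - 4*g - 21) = (-g^2 - 3*g + 18)/(-g^2 + 4*g + 21)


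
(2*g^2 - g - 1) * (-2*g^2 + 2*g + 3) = -4*g^4 + 6*g^3 + 6*g^2 - 5*g - 3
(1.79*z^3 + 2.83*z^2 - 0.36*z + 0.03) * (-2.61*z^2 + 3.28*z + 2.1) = -4.6719*z^5 - 1.5151*z^4 + 13.981*z^3 + 4.6839*z^2 - 0.6576*z + 0.063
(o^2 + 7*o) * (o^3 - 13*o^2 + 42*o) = o^5 - 6*o^4 - 49*o^3 + 294*o^2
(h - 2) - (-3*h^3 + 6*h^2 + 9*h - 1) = 3*h^3 - 6*h^2 - 8*h - 1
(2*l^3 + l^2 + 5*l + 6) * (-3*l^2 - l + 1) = -6*l^5 - 5*l^4 - 14*l^3 - 22*l^2 - l + 6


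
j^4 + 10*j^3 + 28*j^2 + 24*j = j*(j + 2)^2*(j + 6)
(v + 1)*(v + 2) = v^2 + 3*v + 2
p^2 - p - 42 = (p - 7)*(p + 6)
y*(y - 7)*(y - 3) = y^3 - 10*y^2 + 21*y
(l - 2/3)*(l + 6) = l^2 + 16*l/3 - 4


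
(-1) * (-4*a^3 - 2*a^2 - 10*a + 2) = 4*a^3 + 2*a^2 + 10*a - 2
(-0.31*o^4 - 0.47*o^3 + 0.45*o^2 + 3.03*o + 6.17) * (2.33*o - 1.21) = -0.7223*o^5 - 0.72*o^4 + 1.6172*o^3 + 6.5154*o^2 + 10.7098*o - 7.4657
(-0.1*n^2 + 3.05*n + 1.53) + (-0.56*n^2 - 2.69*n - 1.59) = -0.66*n^2 + 0.36*n - 0.0600000000000001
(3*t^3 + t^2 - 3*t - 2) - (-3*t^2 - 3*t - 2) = 3*t^3 + 4*t^2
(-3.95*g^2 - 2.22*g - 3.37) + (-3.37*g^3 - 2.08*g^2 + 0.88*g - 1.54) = -3.37*g^3 - 6.03*g^2 - 1.34*g - 4.91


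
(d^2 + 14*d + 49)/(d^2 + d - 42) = (d + 7)/(d - 6)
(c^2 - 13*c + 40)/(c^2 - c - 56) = (c - 5)/(c + 7)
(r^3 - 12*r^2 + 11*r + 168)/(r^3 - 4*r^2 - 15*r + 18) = (r^2 - 15*r + 56)/(r^2 - 7*r + 6)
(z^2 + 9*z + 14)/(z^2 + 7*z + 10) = (z + 7)/(z + 5)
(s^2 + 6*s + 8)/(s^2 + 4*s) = (s + 2)/s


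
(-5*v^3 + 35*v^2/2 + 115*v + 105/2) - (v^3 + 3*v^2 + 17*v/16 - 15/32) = -6*v^3 + 29*v^2/2 + 1823*v/16 + 1695/32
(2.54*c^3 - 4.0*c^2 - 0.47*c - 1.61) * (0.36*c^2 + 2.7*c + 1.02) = 0.9144*c^5 + 5.418*c^4 - 8.3784*c^3 - 5.9286*c^2 - 4.8264*c - 1.6422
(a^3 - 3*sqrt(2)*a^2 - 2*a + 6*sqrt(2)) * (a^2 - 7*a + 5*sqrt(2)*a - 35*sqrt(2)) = a^5 - 7*a^4 + 2*sqrt(2)*a^4 - 32*a^3 - 14*sqrt(2)*a^3 - 4*sqrt(2)*a^2 + 224*a^2 + 28*sqrt(2)*a + 60*a - 420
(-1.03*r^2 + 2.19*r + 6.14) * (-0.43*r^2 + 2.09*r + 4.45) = 0.4429*r^4 - 3.0944*r^3 - 2.6466*r^2 + 22.5781*r + 27.323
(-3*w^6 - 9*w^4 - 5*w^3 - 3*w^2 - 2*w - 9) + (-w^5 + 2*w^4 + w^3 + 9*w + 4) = -3*w^6 - w^5 - 7*w^4 - 4*w^3 - 3*w^2 + 7*w - 5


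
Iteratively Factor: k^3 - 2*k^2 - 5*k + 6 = (k - 1)*(k^2 - k - 6) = (k - 3)*(k - 1)*(k + 2)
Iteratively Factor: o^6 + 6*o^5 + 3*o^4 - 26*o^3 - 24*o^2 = (o + 4)*(o^5 + 2*o^4 - 5*o^3 - 6*o^2) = (o + 3)*(o + 4)*(o^4 - o^3 - 2*o^2) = o*(o + 3)*(o + 4)*(o^3 - o^2 - 2*o) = o*(o + 1)*(o + 3)*(o + 4)*(o^2 - 2*o) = o^2*(o + 1)*(o + 3)*(o + 4)*(o - 2)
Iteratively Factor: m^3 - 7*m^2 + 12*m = (m)*(m^2 - 7*m + 12) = m*(m - 4)*(m - 3)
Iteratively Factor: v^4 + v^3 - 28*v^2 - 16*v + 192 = (v - 4)*(v^3 + 5*v^2 - 8*v - 48) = (v - 4)*(v + 4)*(v^2 + v - 12) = (v - 4)*(v + 4)^2*(v - 3)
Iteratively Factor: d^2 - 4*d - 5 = (d - 5)*(d + 1)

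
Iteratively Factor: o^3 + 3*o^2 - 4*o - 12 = (o + 3)*(o^2 - 4) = (o - 2)*(o + 3)*(o + 2)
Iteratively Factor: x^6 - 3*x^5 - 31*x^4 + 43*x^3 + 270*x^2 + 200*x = (x + 2)*(x^5 - 5*x^4 - 21*x^3 + 85*x^2 + 100*x) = (x + 2)*(x + 4)*(x^4 - 9*x^3 + 15*x^2 + 25*x) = (x - 5)*(x + 2)*(x + 4)*(x^3 - 4*x^2 - 5*x) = (x - 5)^2*(x + 2)*(x + 4)*(x^2 + x) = x*(x - 5)^2*(x + 2)*(x + 4)*(x + 1)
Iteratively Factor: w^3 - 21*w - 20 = (w + 4)*(w^2 - 4*w - 5) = (w - 5)*(w + 4)*(w + 1)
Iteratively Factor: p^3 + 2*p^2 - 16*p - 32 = (p - 4)*(p^2 + 6*p + 8) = (p - 4)*(p + 2)*(p + 4)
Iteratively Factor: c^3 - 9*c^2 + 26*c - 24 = (c - 3)*(c^2 - 6*c + 8) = (c - 4)*(c - 3)*(c - 2)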